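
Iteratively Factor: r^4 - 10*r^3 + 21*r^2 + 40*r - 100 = (r - 2)*(r^3 - 8*r^2 + 5*r + 50) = (r - 5)*(r - 2)*(r^2 - 3*r - 10) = (r - 5)^2*(r - 2)*(r + 2)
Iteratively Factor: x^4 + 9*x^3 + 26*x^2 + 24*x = (x + 2)*(x^3 + 7*x^2 + 12*x) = x*(x + 2)*(x^2 + 7*x + 12) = x*(x + 2)*(x + 3)*(x + 4)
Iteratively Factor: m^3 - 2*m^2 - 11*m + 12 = (m - 1)*(m^2 - m - 12) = (m - 1)*(m + 3)*(m - 4)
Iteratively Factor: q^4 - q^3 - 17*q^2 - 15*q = (q - 5)*(q^3 + 4*q^2 + 3*q) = q*(q - 5)*(q^2 + 4*q + 3) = q*(q - 5)*(q + 1)*(q + 3)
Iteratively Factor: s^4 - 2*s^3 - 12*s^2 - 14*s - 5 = (s - 5)*(s^3 + 3*s^2 + 3*s + 1) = (s - 5)*(s + 1)*(s^2 + 2*s + 1) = (s - 5)*(s + 1)^2*(s + 1)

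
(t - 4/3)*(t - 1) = t^2 - 7*t/3 + 4/3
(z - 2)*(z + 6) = z^2 + 4*z - 12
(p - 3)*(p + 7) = p^2 + 4*p - 21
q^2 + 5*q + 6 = (q + 2)*(q + 3)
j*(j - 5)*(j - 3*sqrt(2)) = j^3 - 5*j^2 - 3*sqrt(2)*j^2 + 15*sqrt(2)*j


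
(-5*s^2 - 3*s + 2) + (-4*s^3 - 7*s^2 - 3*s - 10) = -4*s^3 - 12*s^2 - 6*s - 8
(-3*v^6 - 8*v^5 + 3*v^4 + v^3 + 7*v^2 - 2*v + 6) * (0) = 0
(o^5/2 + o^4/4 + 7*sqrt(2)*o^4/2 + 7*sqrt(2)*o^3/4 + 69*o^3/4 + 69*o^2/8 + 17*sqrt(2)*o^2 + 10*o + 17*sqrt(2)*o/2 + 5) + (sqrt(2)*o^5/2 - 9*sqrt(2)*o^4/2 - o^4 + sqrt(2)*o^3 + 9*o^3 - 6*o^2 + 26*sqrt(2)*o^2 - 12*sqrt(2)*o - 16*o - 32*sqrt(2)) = o^5/2 + sqrt(2)*o^5/2 - sqrt(2)*o^4 - 3*o^4/4 + 11*sqrt(2)*o^3/4 + 105*o^3/4 + 21*o^2/8 + 43*sqrt(2)*o^2 - 6*o - 7*sqrt(2)*o/2 - 32*sqrt(2) + 5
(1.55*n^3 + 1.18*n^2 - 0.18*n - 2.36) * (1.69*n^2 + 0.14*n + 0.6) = 2.6195*n^5 + 2.2112*n^4 + 0.791*n^3 - 3.3056*n^2 - 0.4384*n - 1.416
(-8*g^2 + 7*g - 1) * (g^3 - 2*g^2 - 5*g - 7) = -8*g^5 + 23*g^4 + 25*g^3 + 23*g^2 - 44*g + 7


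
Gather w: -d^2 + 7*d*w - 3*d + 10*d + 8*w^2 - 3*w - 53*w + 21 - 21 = -d^2 + 7*d + 8*w^2 + w*(7*d - 56)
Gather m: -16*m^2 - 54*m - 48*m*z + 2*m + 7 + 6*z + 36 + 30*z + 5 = -16*m^2 + m*(-48*z - 52) + 36*z + 48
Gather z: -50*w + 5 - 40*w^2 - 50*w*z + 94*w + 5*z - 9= -40*w^2 + 44*w + z*(5 - 50*w) - 4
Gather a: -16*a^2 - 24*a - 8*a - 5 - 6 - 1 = -16*a^2 - 32*a - 12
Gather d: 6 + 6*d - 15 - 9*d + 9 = -3*d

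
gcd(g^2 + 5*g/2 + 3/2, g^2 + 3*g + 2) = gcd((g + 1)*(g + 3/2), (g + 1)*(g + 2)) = g + 1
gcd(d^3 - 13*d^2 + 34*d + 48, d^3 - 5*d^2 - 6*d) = d^2 - 5*d - 6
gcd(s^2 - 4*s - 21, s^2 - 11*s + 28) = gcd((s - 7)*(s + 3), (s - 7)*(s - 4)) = s - 7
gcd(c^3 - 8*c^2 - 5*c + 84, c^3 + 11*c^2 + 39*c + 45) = c + 3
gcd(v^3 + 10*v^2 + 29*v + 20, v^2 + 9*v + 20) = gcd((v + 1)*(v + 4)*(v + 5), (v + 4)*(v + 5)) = v^2 + 9*v + 20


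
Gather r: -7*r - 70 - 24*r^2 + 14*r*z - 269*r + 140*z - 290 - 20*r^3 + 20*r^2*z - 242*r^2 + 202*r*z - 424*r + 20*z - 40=-20*r^3 + r^2*(20*z - 266) + r*(216*z - 700) + 160*z - 400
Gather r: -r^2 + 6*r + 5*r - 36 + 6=-r^2 + 11*r - 30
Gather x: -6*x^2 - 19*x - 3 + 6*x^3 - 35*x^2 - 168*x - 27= 6*x^3 - 41*x^2 - 187*x - 30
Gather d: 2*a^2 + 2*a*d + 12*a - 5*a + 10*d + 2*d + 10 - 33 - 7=2*a^2 + 7*a + d*(2*a + 12) - 30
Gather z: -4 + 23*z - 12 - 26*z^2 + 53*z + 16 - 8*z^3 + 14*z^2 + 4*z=-8*z^3 - 12*z^2 + 80*z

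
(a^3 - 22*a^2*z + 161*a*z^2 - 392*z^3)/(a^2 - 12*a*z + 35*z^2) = (-a^2 + 15*a*z - 56*z^2)/(-a + 5*z)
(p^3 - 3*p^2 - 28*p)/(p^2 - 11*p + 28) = p*(p + 4)/(p - 4)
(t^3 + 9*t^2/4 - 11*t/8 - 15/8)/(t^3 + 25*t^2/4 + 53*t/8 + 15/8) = (2*t^2 + 3*t - 5)/(2*t^2 + 11*t + 5)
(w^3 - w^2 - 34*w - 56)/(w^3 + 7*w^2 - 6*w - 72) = (w^2 - 5*w - 14)/(w^2 + 3*w - 18)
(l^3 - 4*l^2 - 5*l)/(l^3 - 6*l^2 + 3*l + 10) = l/(l - 2)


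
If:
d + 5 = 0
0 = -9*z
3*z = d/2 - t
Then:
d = -5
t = -5/2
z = 0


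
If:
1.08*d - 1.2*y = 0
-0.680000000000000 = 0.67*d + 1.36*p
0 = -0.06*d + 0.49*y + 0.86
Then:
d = -2.26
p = 0.61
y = -2.03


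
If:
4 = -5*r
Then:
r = -4/5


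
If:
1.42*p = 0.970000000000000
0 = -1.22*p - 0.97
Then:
No Solution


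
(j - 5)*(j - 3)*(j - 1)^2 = j^4 - 10*j^3 + 32*j^2 - 38*j + 15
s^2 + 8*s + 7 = (s + 1)*(s + 7)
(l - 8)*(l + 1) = l^2 - 7*l - 8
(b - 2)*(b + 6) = b^2 + 4*b - 12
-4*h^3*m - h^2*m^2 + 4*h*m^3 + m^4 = m*(-h + m)*(h + m)*(4*h + m)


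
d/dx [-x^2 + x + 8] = 1 - 2*x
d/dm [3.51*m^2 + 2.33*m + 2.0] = 7.02*m + 2.33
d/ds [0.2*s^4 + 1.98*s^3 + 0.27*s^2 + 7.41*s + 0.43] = 0.8*s^3 + 5.94*s^2 + 0.54*s + 7.41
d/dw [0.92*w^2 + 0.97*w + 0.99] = 1.84*w + 0.97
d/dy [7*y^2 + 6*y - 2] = 14*y + 6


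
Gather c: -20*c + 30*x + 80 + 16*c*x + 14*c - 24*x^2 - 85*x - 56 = c*(16*x - 6) - 24*x^2 - 55*x + 24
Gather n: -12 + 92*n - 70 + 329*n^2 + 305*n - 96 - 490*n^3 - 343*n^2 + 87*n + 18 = -490*n^3 - 14*n^2 + 484*n - 160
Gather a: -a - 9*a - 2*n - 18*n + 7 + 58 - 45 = -10*a - 20*n + 20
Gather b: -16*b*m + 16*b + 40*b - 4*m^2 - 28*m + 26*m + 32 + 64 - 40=b*(56 - 16*m) - 4*m^2 - 2*m + 56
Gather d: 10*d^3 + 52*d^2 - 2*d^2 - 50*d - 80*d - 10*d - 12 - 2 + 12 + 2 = 10*d^3 + 50*d^2 - 140*d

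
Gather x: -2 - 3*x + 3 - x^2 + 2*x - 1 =-x^2 - x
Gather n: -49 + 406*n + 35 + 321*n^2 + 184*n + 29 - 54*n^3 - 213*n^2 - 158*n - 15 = -54*n^3 + 108*n^2 + 432*n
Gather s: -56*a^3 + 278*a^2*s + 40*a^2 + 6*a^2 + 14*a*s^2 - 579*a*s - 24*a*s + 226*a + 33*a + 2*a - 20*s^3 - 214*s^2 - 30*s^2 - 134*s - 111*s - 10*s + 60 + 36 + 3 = -56*a^3 + 46*a^2 + 261*a - 20*s^3 + s^2*(14*a - 244) + s*(278*a^2 - 603*a - 255) + 99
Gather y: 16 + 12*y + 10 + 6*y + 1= 18*y + 27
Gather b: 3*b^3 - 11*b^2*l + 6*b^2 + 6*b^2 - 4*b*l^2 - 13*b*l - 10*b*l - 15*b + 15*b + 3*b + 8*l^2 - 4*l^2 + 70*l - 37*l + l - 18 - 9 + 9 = 3*b^3 + b^2*(12 - 11*l) + b*(-4*l^2 - 23*l + 3) + 4*l^2 + 34*l - 18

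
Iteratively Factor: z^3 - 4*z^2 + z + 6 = (z + 1)*(z^2 - 5*z + 6) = (z - 2)*(z + 1)*(z - 3)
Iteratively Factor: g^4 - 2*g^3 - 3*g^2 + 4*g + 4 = (g + 1)*(g^3 - 3*g^2 + 4) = (g - 2)*(g + 1)*(g^2 - g - 2) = (g - 2)*(g + 1)^2*(g - 2)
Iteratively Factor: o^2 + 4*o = (o + 4)*(o)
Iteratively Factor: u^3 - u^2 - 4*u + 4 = (u - 2)*(u^2 + u - 2) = (u - 2)*(u + 2)*(u - 1)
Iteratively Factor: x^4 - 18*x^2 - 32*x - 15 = (x - 5)*(x^3 + 5*x^2 + 7*x + 3) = (x - 5)*(x + 3)*(x^2 + 2*x + 1) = (x - 5)*(x + 1)*(x + 3)*(x + 1)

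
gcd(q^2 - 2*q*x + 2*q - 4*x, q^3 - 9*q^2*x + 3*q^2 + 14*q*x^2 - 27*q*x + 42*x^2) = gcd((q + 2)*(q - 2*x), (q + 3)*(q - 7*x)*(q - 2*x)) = -q + 2*x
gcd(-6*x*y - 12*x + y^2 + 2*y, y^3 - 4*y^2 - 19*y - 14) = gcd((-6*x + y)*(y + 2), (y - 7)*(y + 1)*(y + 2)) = y + 2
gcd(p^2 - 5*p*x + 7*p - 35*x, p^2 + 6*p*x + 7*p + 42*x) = p + 7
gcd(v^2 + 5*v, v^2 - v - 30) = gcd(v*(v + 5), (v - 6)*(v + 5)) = v + 5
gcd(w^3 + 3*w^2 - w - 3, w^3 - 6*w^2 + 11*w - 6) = w - 1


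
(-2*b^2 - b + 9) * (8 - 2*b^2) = 4*b^4 + 2*b^3 - 34*b^2 - 8*b + 72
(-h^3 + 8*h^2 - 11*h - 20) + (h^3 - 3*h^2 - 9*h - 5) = 5*h^2 - 20*h - 25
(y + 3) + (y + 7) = 2*y + 10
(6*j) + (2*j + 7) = 8*j + 7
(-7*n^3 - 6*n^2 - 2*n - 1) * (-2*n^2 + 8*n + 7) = 14*n^5 - 44*n^4 - 93*n^3 - 56*n^2 - 22*n - 7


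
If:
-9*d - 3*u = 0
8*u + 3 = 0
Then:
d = 1/8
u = -3/8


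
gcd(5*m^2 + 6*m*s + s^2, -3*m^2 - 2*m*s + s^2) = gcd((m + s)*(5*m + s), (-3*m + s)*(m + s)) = m + s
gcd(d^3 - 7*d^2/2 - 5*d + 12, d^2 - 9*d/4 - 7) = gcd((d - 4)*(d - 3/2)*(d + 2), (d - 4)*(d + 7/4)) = d - 4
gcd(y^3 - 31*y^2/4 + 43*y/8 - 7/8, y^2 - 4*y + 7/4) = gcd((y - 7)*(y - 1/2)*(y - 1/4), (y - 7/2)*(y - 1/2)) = y - 1/2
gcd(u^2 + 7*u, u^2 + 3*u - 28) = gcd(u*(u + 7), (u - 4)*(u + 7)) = u + 7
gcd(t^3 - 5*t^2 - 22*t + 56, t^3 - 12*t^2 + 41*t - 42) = t^2 - 9*t + 14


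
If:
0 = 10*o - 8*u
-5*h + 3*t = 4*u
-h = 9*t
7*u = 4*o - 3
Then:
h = 45/76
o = -12/19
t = -5/76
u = -15/19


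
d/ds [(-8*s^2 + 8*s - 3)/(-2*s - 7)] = 2*(8*s^2 + 56*s - 31)/(4*s^2 + 28*s + 49)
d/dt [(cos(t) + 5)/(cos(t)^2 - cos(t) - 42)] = (cos(t)^2 + 10*cos(t) + 37)*sin(t)/(sin(t)^2 + cos(t) + 41)^2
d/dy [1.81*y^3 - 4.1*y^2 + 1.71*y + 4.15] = 5.43*y^2 - 8.2*y + 1.71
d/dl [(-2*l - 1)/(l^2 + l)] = (-2*l*(l + 1) + (2*l + 1)^2)/(l^2*(l + 1)^2)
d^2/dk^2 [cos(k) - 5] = -cos(k)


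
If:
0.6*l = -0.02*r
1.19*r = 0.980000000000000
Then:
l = -0.03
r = 0.82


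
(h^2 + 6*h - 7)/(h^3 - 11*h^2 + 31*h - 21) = (h + 7)/(h^2 - 10*h + 21)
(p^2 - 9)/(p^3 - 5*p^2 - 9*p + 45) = 1/(p - 5)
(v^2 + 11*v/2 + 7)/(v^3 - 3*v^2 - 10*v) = (v + 7/2)/(v*(v - 5))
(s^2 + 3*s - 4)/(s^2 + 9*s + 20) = (s - 1)/(s + 5)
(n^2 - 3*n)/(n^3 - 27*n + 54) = n/(n^2 + 3*n - 18)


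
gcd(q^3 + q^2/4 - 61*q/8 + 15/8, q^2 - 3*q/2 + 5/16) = q - 1/4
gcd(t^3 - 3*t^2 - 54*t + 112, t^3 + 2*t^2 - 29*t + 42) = t^2 + 5*t - 14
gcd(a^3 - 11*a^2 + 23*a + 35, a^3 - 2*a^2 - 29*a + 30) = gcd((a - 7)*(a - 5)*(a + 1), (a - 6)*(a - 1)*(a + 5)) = 1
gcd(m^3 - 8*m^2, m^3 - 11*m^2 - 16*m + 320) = m - 8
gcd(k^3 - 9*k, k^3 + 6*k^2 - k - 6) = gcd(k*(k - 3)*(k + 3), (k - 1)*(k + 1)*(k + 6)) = 1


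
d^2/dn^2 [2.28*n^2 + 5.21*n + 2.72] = 4.56000000000000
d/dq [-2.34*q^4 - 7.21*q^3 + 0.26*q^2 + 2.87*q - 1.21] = -9.36*q^3 - 21.63*q^2 + 0.52*q + 2.87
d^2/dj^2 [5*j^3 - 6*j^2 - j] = 30*j - 12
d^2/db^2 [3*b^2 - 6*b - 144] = 6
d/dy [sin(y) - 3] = cos(y)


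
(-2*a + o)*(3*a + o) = -6*a^2 + a*o + o^2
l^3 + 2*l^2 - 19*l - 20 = (l - 4)*(l + 1)*(l + 5)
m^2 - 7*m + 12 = (m - 4)*(m - 3)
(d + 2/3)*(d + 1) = d^2 + 5*d/3 + 2/3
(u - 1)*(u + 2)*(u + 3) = u^3 + 4*u^2 + u - 6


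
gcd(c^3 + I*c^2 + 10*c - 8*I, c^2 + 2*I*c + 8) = c^2 + 2*I*c + 8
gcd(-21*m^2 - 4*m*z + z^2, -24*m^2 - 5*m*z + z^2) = 3*m + z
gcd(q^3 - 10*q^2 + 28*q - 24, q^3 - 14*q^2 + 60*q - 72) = q^2 - 8*q + 12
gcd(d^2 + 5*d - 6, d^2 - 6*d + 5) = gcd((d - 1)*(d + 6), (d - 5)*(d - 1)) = d - 1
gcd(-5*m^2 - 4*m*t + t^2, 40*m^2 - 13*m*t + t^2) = -5*m + t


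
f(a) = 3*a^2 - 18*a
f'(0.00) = -18.00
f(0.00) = 0.00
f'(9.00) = 36.00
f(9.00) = 81.00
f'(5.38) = 14.28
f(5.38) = -10.01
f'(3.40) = 2.40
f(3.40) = -26.52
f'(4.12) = 6.72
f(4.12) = -23.24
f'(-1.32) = -25.92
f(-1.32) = 28.99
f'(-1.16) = -24.96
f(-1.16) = 24.92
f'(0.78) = -13.32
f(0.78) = -12.21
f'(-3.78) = -40.68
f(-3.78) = 110.91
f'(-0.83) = -22.98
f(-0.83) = 17.01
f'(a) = 6*a - 18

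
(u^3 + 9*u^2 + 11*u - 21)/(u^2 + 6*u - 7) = u + 3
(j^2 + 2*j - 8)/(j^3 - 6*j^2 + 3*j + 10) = (j + 4)/(j^2 - 4*j - 5)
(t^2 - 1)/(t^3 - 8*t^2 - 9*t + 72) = (t^2 - 1)/(t^3 - 8*t^2 - 9*t + 72)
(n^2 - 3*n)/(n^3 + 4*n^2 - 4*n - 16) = n*(n - 3)/(n^3 + 4*n^2 - 4*n - 16)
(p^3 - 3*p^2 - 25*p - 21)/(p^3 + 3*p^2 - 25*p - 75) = (p^2 - 6*p - 7)/(p^2 - 25)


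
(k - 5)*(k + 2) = k^2 - 3*k - 10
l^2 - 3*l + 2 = (l - 2)*(l - 1)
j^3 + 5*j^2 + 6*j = j*(j + 2)*(j + 3)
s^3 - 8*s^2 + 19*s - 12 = (s - 4)*(s - 3)*(s - 1)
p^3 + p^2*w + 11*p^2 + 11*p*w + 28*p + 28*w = (p + 4)*(p + 7)*(p + w)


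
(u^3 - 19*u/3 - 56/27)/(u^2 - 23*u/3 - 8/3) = (u^2 - u/3 - 56/9)/(u - 8)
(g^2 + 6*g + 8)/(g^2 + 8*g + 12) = (g + 4)/(g + 6)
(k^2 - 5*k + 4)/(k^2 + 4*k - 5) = (k - 4)/(k + 5)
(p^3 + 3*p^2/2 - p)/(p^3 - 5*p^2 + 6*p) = (p^2 + 3*p/2 - 1)/(p^2 - 5*p + 6)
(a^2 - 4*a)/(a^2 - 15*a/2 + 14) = 2*a/(2*a - 7)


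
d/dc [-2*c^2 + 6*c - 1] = 6 - 4*c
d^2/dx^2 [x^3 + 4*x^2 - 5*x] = 6*x + 8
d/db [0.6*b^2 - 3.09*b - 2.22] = 1.2*b - 3.09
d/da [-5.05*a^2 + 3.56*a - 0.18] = 3.56 - 10.1*a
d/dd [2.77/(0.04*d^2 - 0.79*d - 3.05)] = (2.1883 - 0.2216*d)/(-0.04*d^2 + 0.79*d + 3.05)^2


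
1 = 1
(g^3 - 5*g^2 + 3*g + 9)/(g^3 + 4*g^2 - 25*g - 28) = (g^2 - 6*g + 9)/(g^2 + 3*g - 28)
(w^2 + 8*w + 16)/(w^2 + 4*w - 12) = (w^2 + 8*w + 16)/(w^2 + 4*w - 12)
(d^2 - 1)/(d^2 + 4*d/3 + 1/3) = 3*(d - 1)/(3*d + 1)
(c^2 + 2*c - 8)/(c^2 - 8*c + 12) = (c + 4)/(c - 6)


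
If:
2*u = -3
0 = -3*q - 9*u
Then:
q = 9/2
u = -3/2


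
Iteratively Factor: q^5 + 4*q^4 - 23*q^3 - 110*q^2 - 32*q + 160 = (q - 1)*(q^4 + 5*q^3 - 18*q^2 - 128*q - 160) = (q - 1)*(q + 2)*(q^3 + 3*q^2 - 24*q - 80) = (q - 1)*(q + 2)*(q + 4)*(q^2 - q - 20) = (q - 1)*(q + 2)*(q + 4)^2*(q - 5)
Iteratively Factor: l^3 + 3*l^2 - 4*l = (l + 4)*(l^2 - l) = (l - 1)*(l + 4)*(l)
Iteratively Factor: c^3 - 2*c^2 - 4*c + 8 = (c - 2)*(c^2 - 4) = (c - 2)^2*(c + 2)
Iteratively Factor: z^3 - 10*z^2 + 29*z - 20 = (z - 1)*(z^2 - 9*z + 20) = (z - 4)*(z - 1)*(z - 5)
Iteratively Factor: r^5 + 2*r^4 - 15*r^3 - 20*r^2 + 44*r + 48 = (r - 3)*(r^4 + 5*r^3 - 20*r - 16) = (r - 3)*(r + 4)*(r^3 + r^2 - 4*r - 4) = (r - 3)*(r - 2)*(r + 4)*(r^2 + 3*r + 2) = (r - 3)*(r - 2)*(r + 1)*(r + 4)*(r + 2)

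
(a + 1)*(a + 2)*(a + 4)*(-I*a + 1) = -I*a^4 + a^3 - 7*I*a^3 + 7*a^2 - 14*I*a^2 + 14*a - 8*I*a + 8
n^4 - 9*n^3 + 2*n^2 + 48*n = n*(n - 8)*(n - 3)*(n + 2)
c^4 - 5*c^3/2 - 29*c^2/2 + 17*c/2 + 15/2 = (c - 5)*(c - 1)*(c + 1/2)*(c + 3)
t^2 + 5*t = t*(t + 5)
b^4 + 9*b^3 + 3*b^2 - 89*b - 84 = (b - 3)*(b + 1)*(b + 4)*(b + 7)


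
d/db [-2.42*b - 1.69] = -2.42000000000000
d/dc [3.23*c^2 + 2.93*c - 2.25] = 6.46*c + 2.93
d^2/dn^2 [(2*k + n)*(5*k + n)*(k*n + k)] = 2*k*(7*k + 3*n + 1)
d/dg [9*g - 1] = 9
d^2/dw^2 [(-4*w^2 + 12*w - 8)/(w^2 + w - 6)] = 32/(w^3 + 9*w^2 + 27*w + 27)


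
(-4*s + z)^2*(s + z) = 16*s^3 + 8*s^2*z - 7*s*z^2 + z^3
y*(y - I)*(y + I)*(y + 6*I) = y^4 + 6*I*y^3 + y^2 + 6*I*y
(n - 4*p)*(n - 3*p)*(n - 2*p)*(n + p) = n^4 - 8*n^3*p + 17*n^2*p^2 + 2*n*p^3 - 24*p^4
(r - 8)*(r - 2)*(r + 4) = r^3 - 6*r^2 - 24*r + 64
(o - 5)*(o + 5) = o^2 - 25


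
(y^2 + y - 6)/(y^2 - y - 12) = (y - 2)/(y - 4)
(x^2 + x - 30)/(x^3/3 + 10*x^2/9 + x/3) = 9*(x^2 + x - 30)/(x*(3*x^2 + 10*x + 3))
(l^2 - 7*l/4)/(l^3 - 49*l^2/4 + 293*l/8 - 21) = 2*l*(4*l - 7)/(8*l^3 - 98*l^2 + 293*l - 168)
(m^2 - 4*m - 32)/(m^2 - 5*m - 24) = (m + 4)/(m + 3)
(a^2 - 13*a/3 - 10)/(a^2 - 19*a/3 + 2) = (3*a + 5)/(3*a - 1)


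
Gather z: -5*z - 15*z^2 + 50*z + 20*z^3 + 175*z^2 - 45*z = 20*z^3 + 160*z^2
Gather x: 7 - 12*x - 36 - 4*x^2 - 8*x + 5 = -4*x^2 - 20*x - 24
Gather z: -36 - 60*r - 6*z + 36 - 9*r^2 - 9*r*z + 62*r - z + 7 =-9*r^2 + 2*r + z*(-9*r - 7) + 7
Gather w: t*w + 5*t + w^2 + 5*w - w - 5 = 5*t + w^2 + w*(t + 4) - 5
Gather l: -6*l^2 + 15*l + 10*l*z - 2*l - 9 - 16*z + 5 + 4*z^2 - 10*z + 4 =-6*l^2 + l*(10*z + 13) + 4*z^2 - 26*z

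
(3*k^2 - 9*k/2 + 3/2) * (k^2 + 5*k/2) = 3*k^4 + 3*k^3 - 39*k^2/4 + 15*k/4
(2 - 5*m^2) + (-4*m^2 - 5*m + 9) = -9*m^2 - 5*m + 11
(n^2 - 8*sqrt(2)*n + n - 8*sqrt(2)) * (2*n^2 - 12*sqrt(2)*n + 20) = 2*n^4 - 28*sqrt(2)*n^3 + 2*n^3 - 28*sqrt(2)*n^2 + 212*n^2 - 160*sqrt(2)*n + 212*n - 160*sqrt(2)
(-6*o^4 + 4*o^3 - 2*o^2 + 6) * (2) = -12*o^4 + 8*o^3 - 4*o^2 + 12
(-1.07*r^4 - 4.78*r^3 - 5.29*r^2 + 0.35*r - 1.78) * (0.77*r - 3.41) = -0.8239*r^5 - 0.0318999999999998*r^4 + 12.2265*r^3 + 18.3084*r^2 - 2.5641*r + 6.0698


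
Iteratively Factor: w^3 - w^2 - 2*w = (w + 1)*(w^2 - 2*w) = w*(w + 1)*(w - 2)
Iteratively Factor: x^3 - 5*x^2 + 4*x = (x - 1)*(x^2 - 4*x) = (x - 4)*(x - 1)*(x)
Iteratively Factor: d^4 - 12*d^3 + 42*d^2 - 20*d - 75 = (d - 5)*(d^3 - 7*d^2 + 7*d + 15) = (d - 5)^2*(d^2 - 2*d - 3) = (d - 5)^2*(d + 1)*(d - 3)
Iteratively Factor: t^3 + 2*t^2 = (t)*(t^2 + 2*t) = t*(t + 2)*(t)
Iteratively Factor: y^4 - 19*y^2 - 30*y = (y + 3)*(y^3 - 3*y^2 - 10*y) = (y - 5)*(y + 3)*(y^2 + 2*y) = (y - 5)*(y + 2)*(y + 3)*(y)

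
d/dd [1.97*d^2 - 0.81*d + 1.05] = 3.94*d - 0.81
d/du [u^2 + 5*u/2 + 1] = 2*u + 5/2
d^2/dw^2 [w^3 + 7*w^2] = 6*w + 14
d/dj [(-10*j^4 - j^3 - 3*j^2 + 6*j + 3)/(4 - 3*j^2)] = (60*j^5 + 3*j^4 - 160*j^3 + 6*j^2 - 6*j + 24)/(9*j^4 - 24*j^2 + 16)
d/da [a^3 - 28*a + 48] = 3*a^2 - 28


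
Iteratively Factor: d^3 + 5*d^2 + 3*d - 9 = (d + 3)*(d^2 + 2*d - 3) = (d + 3)^2*(d - 1)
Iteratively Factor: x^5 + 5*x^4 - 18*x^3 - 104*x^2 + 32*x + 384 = (x - 2)*(x^4 + 7*x^3 - 4*x^2 - 112*x - 192) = (x - 2)*(x + 4)*(x^3 + 3*x^2 - 16*x - 48) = (x - 2)*(x + 4)^2*(x^2 - x - 12) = (x - 4)*(x - 2)*(x + 4)^2*(x + 3)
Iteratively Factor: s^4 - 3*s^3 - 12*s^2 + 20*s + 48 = (s - 4)*(s^3 + s^2 - 8*s - 12) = (s - 4)*(s + 2)*(s^2 - s - 6) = (s - 4)*(s + 2)^2*(s - 3)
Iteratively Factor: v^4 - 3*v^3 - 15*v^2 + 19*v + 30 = (v + 3)*(v^3 - 6*v^2 + 3*v + 10) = (v + 1)*(v + 3)*(v^2 - 7*v + 10) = (v - 5)*(v + 1)*(v + 3)*(v - 2)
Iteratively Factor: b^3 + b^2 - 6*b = (b)*(b^2 + b - 6) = b*(b + 3)*(b - 2)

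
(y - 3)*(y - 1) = y^2 - 4*y + 3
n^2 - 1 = (n - 1)*(n + 1)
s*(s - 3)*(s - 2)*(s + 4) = s^4 - s^3 - 14*s^2 + 24*s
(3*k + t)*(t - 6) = 3*k*t - 18*k + t^2 - 6*t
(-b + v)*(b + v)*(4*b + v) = -4*b^3 - b^2*v + 4*b*v^2 + v^3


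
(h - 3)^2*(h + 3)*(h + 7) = h^4 + 4*h^3 - 30*h^2 - 36*h + 189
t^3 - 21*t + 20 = (t - 4)*(t - 1)*(t + 5)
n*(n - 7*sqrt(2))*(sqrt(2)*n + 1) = sqrt(2)*n^3 - 13*n^2 - 7*sqrt(2)*n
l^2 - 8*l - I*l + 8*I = (l - 8)*(l - I)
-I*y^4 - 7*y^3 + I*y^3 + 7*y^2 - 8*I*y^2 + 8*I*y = y*(y - 8*I)*(y + I)*(-I*y + I)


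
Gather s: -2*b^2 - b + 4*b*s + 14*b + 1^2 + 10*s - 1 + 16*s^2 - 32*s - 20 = -2*b^2 + 13*b + 16*s^2 + s*(4*b - 22) - 20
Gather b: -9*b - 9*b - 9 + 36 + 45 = 72 - 18*b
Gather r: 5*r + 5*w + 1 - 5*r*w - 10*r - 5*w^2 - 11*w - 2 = r*(-5*w - 5) - 5*w^2 - 6*w - 1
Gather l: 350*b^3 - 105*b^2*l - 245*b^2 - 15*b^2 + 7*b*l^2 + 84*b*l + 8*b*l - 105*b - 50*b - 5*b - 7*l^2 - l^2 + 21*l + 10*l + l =350*b^3 - 260*b^2 - 160*b + l^2*(7*b - 8) + l*(-105*b^2 + 92*b + 32)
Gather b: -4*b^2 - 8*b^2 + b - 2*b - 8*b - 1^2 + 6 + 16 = -12*b^2 - 9*b + 21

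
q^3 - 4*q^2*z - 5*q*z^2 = q*(q - 5*z)*(q + z)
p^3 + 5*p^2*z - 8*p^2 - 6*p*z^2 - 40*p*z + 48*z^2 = (p - 8)*(p - z)*(p + 6*z)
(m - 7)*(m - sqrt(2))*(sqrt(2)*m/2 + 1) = sqrt(2)*m^3/2 - 7*sqrt(2)*m^2/2 - sqrt(2)*m + 7*sqrt(2)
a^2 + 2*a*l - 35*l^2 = (a - 5*l)*(a + 7*l)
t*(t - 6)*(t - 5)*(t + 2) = t^4 - 9*t^3 + 8*t^2 + 60*t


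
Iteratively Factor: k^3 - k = (k - 1)*(k^2 + k) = (k - 1)*(k + 1)*(k)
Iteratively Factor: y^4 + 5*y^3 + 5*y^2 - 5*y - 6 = (y + 2)*(y^3 + 3*y^2 - y - 3) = (y + 1)*(y + 2)*(y^2 + 2*y - 3) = (y - 1)*(y + 1)*(y + 2)*(y + 3)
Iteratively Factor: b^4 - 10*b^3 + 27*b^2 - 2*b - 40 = (b - 2)*(b^3 - 8*b^2 + 11*b + 20) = (b - 5)*(b - 2)*(b^2 - 3*b - 4) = (b - 5)*(b - 2)*(b + 1)*(b - 4)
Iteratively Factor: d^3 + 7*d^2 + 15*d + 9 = (d + 3)*(d^2 + 4*d + 3) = (d + 3)^2*(d + 1)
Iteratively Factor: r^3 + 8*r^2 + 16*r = (r)*(r^2 + 8*r + 16) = r*(r + 4)*(r + 4)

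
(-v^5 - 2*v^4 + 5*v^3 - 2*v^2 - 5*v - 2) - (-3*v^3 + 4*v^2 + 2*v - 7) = -v^5 - 2*v^4 + 8*v^3 - 6*v^2 - 7*v + 5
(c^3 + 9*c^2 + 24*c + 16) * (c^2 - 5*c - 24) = c^5 + 4*c^4 - 45*c^3 - 320*c^2 - 656*c - 384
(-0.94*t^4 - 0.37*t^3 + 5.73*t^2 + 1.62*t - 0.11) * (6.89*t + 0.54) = -6.4766*t^5 - 3.0569*t^4 + 39.2799*t^3 + 14.256*t^2 + 0.1169*t - 0.0594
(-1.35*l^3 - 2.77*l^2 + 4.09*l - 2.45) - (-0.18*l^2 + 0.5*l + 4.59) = -1.35*l^3 - 2.59*l^2 + 3.59*l - 7.04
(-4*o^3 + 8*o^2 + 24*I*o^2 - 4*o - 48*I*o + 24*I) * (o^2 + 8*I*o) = -4*o^5 + 8*o^4 - 8*I*o^4 - 196*o^3 + 16*I*o^3 + 384*o^2 - 8*I*o^2 - 192*o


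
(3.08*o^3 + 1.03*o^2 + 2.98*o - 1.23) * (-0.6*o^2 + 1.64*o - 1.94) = -1.848*o^5 + 4.4332*o^4 - 6.074*o^3 + 3.627*o^2 - 7.7984*o + 2.3862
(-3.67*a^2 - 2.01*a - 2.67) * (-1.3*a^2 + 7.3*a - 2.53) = 4.771*a^4 - 24.178*a^3 - 1.9169*a^2 - 14.4057*a + 6.7551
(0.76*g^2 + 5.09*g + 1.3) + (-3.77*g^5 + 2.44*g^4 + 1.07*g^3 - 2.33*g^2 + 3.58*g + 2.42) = -3.77*g^5 + 2.44*g^4 + 1.07*g^3 - 1.57*g^2 + 8.67*g + 3.72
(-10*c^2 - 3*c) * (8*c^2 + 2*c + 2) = -80*c^4 - 44*c^3 - 26*c^2 - 6*c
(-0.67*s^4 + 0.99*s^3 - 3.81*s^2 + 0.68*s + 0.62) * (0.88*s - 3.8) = -0.5896*s^5 + 3.4172*s^4 - 7.1148*s^3 + 15.0764*s^2 - 2.0384*s - 2.356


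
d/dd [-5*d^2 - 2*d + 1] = -10*d - 2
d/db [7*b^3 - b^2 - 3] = b*(21*b - 2)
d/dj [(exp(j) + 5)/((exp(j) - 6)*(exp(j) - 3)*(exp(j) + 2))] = 2*(-exp(3*j) - 4*exp(2*j) + 35*exp(j) + 18)*exp(j)/(exp(6*j) - 14*exp(5*j) + 49*exp(4*j) + 72*exp(3*j) - 504*exp(2*j) + 1296)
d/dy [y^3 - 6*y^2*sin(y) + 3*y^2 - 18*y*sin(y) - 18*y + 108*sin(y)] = -6*y^2*cos(y) + 3*y^2 - 12*y*sin(y) - 18*y*cos(y) + 6*y - 18*sin(y) + 108*cos(y) - 18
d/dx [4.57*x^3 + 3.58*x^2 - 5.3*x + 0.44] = 13.71*x^2 + 7.16*x - 5.3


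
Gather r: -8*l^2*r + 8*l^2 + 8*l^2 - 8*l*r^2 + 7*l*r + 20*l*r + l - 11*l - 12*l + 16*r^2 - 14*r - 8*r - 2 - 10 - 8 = 16*l^2 - 22*l + r^2*(16 - 8*l) + r*(-8*l^2 + 27*l - 22) - 20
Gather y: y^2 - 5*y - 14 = y^2 - 5*y - 14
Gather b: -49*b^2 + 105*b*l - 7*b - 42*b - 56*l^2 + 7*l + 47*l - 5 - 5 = -49*b^2 + b*(105*l - 49) - 56*l^2 + 54*l - 10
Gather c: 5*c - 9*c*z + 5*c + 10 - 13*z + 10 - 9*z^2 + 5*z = c*(10 - 9*z) - 9*z^2 - 8*z + 20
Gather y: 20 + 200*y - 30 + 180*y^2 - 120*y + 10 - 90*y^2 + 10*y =90*y^2 + 90*y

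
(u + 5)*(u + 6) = u^2 + 11*u + 30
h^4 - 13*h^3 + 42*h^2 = h^2*(h - 7)*(h - 6)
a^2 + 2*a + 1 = (a + 1)^2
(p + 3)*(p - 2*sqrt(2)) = p^2 - 2*sqrt(2)*p + 3*p - 6*sqrt(2)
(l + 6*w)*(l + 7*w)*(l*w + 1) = l^3*w + 13*l^2*w^2 + l^2 + 42*l*w^3 + 13*l*w + 42*w^2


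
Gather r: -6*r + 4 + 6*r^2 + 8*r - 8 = 6*r^2 + 2*r - 4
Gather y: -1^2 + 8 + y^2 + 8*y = y^2 + 8*y + 7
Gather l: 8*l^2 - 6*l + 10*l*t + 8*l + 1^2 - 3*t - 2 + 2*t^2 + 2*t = 8*l^2 + l*(10*t + 2) + 2*t^2 - t - 1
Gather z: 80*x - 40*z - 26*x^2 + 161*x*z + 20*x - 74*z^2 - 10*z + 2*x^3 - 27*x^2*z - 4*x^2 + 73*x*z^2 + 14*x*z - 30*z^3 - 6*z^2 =2*x^3 - 30*x^2 + 100*x - 30*z^3 + z^2*(73*x - 80) + z*(-27*x^2 + 175*x - 50)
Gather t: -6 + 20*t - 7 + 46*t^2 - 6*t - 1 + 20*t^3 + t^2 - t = 20*t^3 + 47*t^2 + 13*t - 14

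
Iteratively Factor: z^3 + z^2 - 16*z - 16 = (z + 1)*(z^2 - 16) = (z + 1)*(z + 4)*(z - 4)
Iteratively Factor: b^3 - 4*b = (b - 2)*(b^2 + 2*b) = (b - 2)*(b + 2)*(b)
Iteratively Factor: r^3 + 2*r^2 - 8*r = (r + 4)*(r^2 - 2*r) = (r - 2)*(r + 4)*(r)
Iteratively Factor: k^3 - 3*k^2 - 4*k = (k - 4)*(k^2 + k) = (k - 4)*(k + 1)*(k)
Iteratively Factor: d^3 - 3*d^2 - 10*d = (d + 2)*(d^2 - 5*d) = (d - 5)*(d + 2)*(d)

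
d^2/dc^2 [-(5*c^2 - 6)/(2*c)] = 6/c^3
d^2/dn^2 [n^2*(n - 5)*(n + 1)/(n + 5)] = 2*(3*n^4 + 36*n^3 + 90*n^2 - 300*n - 125)/(n^3 + 15*n^2 + 75*n + 125)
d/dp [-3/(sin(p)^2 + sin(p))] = 3*(2/tan(p) + cos(p)/sin(p)^2)/(sin(p) + 1)^2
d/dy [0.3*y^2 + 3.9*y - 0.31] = 0.6*y + 3.9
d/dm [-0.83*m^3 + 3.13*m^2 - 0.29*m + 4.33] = -2.49*m^2 + 6.26*m - 0.29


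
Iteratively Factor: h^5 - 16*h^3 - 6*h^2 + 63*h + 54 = (h + 2)*(h^4 - 2*h^3 - 12*h^2 + 18*h + 27) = (h - 3)*(h + 2)*(h^3 + h^2 - 9*h - 9) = (h - 3)^2*(h + 2)*(h^2 + 4*h + 3) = (h - 3)^2*(h + 1)*(h + 2)*(h + 3)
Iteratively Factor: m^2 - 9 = (m - 3)*(m + 3)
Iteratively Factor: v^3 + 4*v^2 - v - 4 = (v + 4)*(v^2 - 1) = (v - 1)*(v + 4)*(v + 1)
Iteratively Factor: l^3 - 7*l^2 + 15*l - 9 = (l - 3)*(l^2 - 4*l + 3) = (l - 3)*(l - 1)*(l - 3)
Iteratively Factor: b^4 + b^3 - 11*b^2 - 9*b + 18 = (b + 2)*(b^3 - b^2 - 9*b + 9) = (b - 3)*(b + 2)*(b^2 + 2*b - 3) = (b - 3)*(b - 1)*(b + 2)*(b + 3)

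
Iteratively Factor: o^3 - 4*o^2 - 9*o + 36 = (o + 3)*(o^2 - 7*o + 12) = (o - 4)*(o + 3)*(o - 3)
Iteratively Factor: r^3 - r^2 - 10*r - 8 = (r + 2)*(r^2 - 3*r - 4) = (r + 1)*(r + 2)*(r - 4)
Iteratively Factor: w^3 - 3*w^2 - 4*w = (w - 4)*(w^2 + w) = w*(w - 4)*(w + 1)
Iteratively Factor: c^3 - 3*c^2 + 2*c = (c - 1)*(c^2 - 2*c) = (c - 2)*(c - 1)*(c)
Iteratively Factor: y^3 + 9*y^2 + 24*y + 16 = (y + 4)*(y^2 + 5*y + 4) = (y + 4)^2*(y + 1)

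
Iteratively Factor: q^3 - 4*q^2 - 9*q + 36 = (q - 4)*(q^2 - 9) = (q - 4)*(q - 3)*(q + 3)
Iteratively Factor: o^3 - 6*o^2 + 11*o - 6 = (o - 2)*(o^2 - 4*o + 3) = (o - 3)*(o - 2)*(o - 1)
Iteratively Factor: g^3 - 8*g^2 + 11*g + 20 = (g - 5)*(g^2 - 3*g - 4) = (g - 5)*(g - 4)*(g + 1)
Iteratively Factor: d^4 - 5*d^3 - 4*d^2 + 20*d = (d)*(d^3 - 5*d^2 - 4*d + 20) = d*(d + 2)*(d^2 - 7*d + 10) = d*(d - 5)*(d + 2)*(d - 2)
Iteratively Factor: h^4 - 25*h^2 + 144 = (h - 4)*(h^3 + 4*h^2 - 9*h - 36) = (h - 4)*(h + 3)*(h^2 + h - 12) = (h - 4)*(h + 3)*(h + 4)*(h - 3)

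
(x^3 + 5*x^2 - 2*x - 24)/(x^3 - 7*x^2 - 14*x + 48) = (x + 4)/(x - 8)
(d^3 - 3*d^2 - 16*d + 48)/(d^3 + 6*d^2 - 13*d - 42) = (d^2 - 16)/(d^2 + 9*d + 14)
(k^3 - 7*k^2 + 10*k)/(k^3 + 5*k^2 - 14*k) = (k - 5)/(k + 7)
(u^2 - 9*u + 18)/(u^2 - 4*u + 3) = (u - 6)/(u - 1)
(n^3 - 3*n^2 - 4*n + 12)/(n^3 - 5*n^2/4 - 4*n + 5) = 4*(n - 3)/(4*n - 5)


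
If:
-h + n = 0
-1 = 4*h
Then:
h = -1/4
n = -1/4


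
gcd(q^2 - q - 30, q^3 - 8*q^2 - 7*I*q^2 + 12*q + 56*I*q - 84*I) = q - 6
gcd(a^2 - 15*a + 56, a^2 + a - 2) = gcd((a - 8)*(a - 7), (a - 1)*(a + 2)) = 1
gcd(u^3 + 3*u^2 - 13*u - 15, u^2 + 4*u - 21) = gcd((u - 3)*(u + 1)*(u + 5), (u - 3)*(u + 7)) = u - 3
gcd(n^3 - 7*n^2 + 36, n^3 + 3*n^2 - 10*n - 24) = n^2 - n - 6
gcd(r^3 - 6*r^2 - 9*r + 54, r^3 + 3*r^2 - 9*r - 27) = r^2 - 9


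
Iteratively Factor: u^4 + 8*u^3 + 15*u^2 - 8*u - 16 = (u + 4)*(u^3 + 4*u^2 - u - 4) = (u + 1)*(u + 4)*(u^2 + 3*u - 4) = (u - 1)*(u + 1)*(u + 4)*(u + 4)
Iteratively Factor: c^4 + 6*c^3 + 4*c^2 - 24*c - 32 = (c + 2)*(c^3 + 4*c^2 - 4*c - 16) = (c + 2)^2*(c^2 + 2*c - 8) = (c - 2)*(c + 2)^2*(c + 4)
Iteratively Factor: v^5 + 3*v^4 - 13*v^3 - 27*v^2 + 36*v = (v + 3)*(v^4 - 13*v^2 + 12*v) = (v - 1)*(v + 3)*(v^3 + v^2 - 12*v) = (v - 1)*(v + 3)*(v + 4)*(v^2 - 3*v) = v*(v - 1)*(v + 3)*(v + 4)*(v - 3)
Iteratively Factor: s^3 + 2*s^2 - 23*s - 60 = (s + 3)*(s^2 - s - 20) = (s + 3)*(s + 4)*(s - 5)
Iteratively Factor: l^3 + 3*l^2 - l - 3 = (l + 1)*(l^2 + 2*l - 3) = (l - 1)*(l + 1)*(l + 3)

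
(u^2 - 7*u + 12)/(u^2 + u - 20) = (u - 3)/(u + 5)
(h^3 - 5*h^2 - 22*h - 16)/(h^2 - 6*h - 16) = h + 1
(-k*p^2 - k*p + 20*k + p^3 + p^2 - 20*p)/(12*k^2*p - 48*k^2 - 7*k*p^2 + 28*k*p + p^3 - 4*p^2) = (-k*p - 5*k + p^2 + 5*p)/(12*k^2 - 7*k*p + p^2)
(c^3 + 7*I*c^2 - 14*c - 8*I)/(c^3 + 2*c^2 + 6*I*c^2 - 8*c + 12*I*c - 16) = (c + I)/(c + 2)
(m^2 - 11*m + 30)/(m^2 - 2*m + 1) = (m^2 - 11*m + 30)/(m^2 - 2*m + 1)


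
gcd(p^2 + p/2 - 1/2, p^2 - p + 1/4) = p - 1/2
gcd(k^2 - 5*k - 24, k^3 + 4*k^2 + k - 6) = k + 3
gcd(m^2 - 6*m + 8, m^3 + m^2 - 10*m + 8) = m - 2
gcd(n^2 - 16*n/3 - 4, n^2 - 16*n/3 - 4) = n^2 - 16*n/3 - 4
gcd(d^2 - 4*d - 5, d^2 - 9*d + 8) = 1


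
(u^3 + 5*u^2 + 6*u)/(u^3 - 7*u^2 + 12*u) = (u^2 + 5*u + 6)/(u^2 - 7*u + 12)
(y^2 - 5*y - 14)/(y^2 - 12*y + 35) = (y + 2)/(y - 5)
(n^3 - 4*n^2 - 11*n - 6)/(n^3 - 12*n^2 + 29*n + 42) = (n + 1)/(n - 7)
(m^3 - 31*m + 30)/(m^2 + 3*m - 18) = (m^2 - 6*m + 5)/(m - 3)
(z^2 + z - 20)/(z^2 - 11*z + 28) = (z + 5)/(z - 7)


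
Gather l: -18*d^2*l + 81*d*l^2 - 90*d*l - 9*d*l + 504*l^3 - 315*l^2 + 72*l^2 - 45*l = 504*l^3 + l^2*(81*d - 243) + l*(-18*d^2 - 99*d - 45)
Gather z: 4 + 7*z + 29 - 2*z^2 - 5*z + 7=-2*z^2 + 2*z + 40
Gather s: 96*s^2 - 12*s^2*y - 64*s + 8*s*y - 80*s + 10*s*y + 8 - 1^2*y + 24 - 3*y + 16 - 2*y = s^2*(96 - 12*y) + s*(18*y - 144) - 6*y + 48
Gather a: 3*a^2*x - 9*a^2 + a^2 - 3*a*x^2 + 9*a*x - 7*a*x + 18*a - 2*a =a^2*(3*x - 8) + a*(-3*x^2 + 2*x + 16)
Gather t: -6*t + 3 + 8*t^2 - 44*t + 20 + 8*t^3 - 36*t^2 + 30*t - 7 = 8*t^3 - 28*t^2 - 20*t + 16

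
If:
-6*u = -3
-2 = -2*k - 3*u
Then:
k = 1/4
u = 1/2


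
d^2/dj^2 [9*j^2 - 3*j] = 18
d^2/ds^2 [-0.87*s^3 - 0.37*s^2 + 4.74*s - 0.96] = -5.22*s - 0.74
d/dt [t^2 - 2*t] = 2*t - 2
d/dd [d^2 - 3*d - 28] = 2*d - 3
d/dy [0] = 0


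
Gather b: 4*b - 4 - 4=4*b - 8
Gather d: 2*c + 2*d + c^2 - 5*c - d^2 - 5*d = c^2 - 3*c - d^2 - 3*d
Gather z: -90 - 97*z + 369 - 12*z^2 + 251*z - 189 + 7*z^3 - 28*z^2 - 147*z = 7*z^3 - 40*z^2 + 7*z + 90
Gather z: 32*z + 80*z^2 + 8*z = 80*z^2 + 40*z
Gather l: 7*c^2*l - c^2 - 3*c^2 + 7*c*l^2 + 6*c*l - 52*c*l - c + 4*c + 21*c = -4*c^2 + 7*c*l^2 + 24*c + l*(7*c^2 - 46*c)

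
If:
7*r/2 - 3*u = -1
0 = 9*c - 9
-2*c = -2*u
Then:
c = 1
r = 4/7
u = 1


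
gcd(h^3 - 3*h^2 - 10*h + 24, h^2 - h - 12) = h^2 - h - 12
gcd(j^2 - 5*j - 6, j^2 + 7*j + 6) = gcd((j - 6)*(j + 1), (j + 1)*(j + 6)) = j + 1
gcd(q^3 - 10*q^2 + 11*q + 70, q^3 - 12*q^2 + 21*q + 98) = q^2 - 5*q - 14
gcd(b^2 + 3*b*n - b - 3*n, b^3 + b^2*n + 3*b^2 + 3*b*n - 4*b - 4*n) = b - 1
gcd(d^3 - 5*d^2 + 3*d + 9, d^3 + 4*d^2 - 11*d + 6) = 1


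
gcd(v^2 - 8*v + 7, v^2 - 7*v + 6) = v - 1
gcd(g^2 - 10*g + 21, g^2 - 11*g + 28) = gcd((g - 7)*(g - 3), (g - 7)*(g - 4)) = g - 7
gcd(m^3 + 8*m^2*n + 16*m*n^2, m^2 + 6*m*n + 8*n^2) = m + 4*n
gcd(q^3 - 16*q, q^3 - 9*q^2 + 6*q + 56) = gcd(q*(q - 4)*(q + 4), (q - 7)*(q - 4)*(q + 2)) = q - 4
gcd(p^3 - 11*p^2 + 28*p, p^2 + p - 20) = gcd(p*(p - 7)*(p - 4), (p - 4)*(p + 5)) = p - 4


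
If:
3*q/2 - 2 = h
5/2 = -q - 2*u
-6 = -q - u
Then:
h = 79/4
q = 29/2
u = -17/2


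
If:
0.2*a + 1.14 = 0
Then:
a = -5.70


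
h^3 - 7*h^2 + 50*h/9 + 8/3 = (h - 6)*(h - 4/3)*(h + 1/3)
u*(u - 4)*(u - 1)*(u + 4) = u^4 - u^3 - 16*u^2 + 16*u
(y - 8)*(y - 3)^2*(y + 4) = y^4 - 10*y^3 + y^2 + 156*y - 288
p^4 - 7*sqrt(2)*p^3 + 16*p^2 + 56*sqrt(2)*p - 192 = (p - 4*sqrt(2))*(p - 3*sqrt(2))*(p - 2*sqrt(2))*(p + 2*sqrt(2))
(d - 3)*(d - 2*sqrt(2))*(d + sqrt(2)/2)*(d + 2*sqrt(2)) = d^4 - 3*d^3 + sqrt(2)*d^3/2 - 8*d^2 - 3*sqrt(2)*d^2/2 - 4*sqrt(2)*d + 24*d + 12*sqrt(2)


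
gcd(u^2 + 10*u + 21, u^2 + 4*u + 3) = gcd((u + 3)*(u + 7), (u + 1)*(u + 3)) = u + 3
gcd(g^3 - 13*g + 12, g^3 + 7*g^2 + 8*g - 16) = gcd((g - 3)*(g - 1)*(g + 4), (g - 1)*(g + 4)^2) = g^2 + 3*g - 4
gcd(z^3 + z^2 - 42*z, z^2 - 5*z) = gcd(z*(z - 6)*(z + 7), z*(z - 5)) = z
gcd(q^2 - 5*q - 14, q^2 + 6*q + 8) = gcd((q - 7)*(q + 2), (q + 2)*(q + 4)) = q + 2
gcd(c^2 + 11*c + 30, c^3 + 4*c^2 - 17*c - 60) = c + 5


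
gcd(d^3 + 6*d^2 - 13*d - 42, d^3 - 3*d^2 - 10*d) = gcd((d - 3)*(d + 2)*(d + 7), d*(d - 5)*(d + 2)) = d + 2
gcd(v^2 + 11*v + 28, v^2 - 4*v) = 1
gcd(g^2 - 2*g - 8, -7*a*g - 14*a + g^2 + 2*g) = g + 2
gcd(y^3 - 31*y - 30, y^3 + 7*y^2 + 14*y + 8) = y + 1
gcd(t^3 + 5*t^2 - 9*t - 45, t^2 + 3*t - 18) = t - 3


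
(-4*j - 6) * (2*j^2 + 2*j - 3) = -8*j^3 - 20*j^2 + 18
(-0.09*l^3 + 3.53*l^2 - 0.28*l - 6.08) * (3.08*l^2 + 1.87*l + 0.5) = -0.2772*l^5 + 10.7041*l^4 + 5.6937*l^3 - 17.485*l^2 - 11.5096*l - 3.04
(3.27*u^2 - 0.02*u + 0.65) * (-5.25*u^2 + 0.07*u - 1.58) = -17.1675*u^4 + 0.3339*u^3 - 8.5805*u^2 + 0.0771*u - 1.027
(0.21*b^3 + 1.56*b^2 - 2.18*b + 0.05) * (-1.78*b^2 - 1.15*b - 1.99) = -0.3738*b^5 - 3.0183*b^4 + 1.6685*b^3 - 0.6864*b^2 + 4.2807*b - 0.0995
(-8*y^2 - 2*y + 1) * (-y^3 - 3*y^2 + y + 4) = 8*y^5 + 26*y^4 - 3*y^3 - 37*y^2 - 7*y + 4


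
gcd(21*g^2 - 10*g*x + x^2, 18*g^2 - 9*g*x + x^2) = -3*g + x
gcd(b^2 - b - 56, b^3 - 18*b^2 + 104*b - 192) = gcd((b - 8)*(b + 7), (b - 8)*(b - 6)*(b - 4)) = b - 8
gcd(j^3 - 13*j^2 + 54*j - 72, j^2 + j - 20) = j - 4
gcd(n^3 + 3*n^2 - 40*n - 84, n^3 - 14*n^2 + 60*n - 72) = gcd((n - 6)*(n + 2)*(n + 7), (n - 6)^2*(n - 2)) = n - 6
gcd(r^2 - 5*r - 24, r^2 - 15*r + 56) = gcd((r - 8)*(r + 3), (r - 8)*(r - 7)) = r - 8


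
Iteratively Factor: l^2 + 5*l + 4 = (l + 1)*(l + 4)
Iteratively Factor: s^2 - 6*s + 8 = (s - 2)*(s - 4)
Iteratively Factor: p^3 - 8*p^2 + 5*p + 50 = (p + 2)*(p^2 - 10*p + 25) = (p - 5)*(p + 2)*(p - 5)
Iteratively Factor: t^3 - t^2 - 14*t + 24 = (t - 3)*(t^2 + 2*t - 8) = (t - 3)*(t - 2)*(t + 4)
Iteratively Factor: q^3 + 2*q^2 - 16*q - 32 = (q + 4)*(q^2 - 2*q - 8) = (q + 2)*(q + 4)*(q - 4)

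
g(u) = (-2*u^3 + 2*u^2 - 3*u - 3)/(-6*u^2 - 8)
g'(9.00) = 0.33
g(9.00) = 2.68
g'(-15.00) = 0.33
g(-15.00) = -5.33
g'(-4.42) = 0.35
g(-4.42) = -1.77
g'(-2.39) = 0.42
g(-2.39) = -1.01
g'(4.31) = 0.31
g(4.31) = 1.16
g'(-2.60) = 0.40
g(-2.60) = -1.10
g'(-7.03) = 0.34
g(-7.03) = -2.67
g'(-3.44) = 0.37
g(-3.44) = -1.42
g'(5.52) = 0.32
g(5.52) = 1.55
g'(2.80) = 0.27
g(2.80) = 0.72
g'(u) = 12*u*(-2*u^3 + 2*u^2 - 3*u - 3)/(-6*u^2 - 8)^2 + (-6*u^2 + 4*u - 3)/(-6*u^2 - 8) = (6*u^4 + 15*u^2 - 34*u + 12)/(2*(9*u^4 + 24*u^2 + 16))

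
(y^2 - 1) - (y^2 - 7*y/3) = 7*y/3 - 1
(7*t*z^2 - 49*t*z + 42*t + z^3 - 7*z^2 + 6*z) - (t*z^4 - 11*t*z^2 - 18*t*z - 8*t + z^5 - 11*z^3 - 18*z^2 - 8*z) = -t*z^4 + 18*t*z^2 - 31*t*z + 50*t - z^5 + 12*z^3 + 11*z^2 + 14*z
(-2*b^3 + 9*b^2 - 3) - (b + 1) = -2*b^3 + 9*b^2 - b - 4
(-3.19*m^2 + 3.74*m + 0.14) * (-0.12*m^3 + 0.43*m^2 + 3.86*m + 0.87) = 0.3828*m^5 - 1.8205*m^4 - 10.722*m^3 + 11.7213*m^2 + 3.7942*m + 0.1218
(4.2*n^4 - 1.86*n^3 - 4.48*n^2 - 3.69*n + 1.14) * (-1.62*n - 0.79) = -6.804*n^5 - 0.3048*n^4 + 8.727*n^3 + 9.517*n^2 + 1.0683*n - 0.9006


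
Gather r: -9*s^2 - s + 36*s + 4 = -9*s^2 + 35*s + 4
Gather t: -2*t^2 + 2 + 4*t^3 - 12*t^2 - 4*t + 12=4*t^3 - 14*t^2 - 4*t + 14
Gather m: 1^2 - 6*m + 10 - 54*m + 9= 20 - 60*m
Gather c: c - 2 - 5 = c - 7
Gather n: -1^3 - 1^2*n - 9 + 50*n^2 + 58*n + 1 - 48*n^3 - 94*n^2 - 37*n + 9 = -48*n^3 - 44*n^2 + 20*n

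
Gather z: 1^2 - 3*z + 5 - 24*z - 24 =-27*z - 18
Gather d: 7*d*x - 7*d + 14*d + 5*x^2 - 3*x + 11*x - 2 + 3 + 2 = d*(7*x + 7) + 5*x^2 + 8*x + 3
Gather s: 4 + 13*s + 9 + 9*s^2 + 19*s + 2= 9*s^2 + 32*s + 15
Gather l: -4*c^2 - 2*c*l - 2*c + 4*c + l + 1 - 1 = -4*c^2 + 2*c + l*(1 - 2*c)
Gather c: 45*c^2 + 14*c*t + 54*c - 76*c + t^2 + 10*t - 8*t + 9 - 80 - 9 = 45*c^2 + c*(14*t - 22) + t^2 + 2*t - 80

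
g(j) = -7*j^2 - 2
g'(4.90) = -68.60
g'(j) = -14*j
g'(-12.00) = 168.00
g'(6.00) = -84.00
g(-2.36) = -40.99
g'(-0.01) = 0.14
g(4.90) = -170.07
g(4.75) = -159.94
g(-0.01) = -2.00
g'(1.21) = -16.94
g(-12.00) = -1010.00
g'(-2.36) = 33.04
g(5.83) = -239.92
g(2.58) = -48.59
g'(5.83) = -81.62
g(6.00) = -254.00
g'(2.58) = -36.12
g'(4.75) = -66.50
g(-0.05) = -2.02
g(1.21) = -12.25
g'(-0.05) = 0.70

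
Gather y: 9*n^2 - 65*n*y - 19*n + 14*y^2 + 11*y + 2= 9*n^2 - 19*n + 14*y^2 + y*(11 - 65*n) + 2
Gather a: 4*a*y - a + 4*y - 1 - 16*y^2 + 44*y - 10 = a*(4*y - 1) - 16*y^2 + 48*y - 11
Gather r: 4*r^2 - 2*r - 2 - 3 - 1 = 4*r^2 - 2*r - 6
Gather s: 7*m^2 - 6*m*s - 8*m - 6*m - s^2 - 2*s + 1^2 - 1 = 7*m^2 - 14*m - s^2 + s*(-6*m - 2)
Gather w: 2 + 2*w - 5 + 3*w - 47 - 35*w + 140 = 90 - 30*w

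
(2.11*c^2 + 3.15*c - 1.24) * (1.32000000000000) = 2.7852*c^2 + 4.158*c - 1.6368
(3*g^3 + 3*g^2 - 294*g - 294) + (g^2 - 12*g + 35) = 3*g^3 + 4*g^2 - 306*g - 259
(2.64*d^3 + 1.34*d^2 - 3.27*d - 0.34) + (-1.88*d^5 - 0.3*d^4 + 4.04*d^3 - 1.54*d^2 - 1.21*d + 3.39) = -1.88*d^5 - 0.3*d^4 + 6.68*d^3 - 0.2*d^2 - 4.48*d + 3.05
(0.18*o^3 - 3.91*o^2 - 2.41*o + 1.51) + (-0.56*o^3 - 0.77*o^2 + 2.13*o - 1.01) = -0.38*o^3 - 4.68*o^2 - 0.28*o + 0.5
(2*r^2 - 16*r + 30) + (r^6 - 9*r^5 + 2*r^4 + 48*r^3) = r^6 - 9*r^5 + 2*r^4 + 48*r^3 + 2*r^2 - 16*r + 30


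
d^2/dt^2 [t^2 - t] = 2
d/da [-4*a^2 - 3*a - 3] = -8*a - 3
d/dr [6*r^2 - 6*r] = 12*r - 6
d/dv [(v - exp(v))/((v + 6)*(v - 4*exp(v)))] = ((1 - exp(v))*(v + 6)*(v - 4*exp(v)) + (-v + exp(v))*(v - 4*exp(v)) + (v + 6)*(v - exp(v))*(4*exp(v) - 1))/((v + 6)^2*(v - 4*exp(v))^2)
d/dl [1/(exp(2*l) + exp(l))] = (-2*exp(l) - 1)*exp(-l)/(exp(l) + 1)^2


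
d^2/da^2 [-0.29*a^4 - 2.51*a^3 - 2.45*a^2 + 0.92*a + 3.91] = -3.48*a^2 - 15.06*a - 4.9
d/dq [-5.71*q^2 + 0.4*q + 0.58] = 0.4 - 11.42*q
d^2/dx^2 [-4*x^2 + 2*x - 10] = -8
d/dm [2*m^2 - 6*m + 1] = 4*m - 6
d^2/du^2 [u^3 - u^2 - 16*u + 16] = 6*u - 2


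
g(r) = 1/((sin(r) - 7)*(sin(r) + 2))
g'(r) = -cos(r)/((sin(r) - 7)*(sin(r) + 2)^2) - cos(r)/((sin(r) - 7)^2*(sin(r) + 2)) = (5 - 2*sin(r))*cos(r)/((sin(r) - 7)^2*(sin(r) + 2)^2)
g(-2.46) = -0.10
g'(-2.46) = -0.04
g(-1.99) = -0.12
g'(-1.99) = -0.04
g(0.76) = -0.06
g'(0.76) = 0.01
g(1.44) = -0.06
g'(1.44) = 0.00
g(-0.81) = -0.10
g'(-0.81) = 0.05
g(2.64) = -0.06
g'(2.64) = -0.01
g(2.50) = -0.06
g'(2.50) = -0.01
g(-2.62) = -0.09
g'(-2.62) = -0.04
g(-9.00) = -0.08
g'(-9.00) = -0.04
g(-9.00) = -0.08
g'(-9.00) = -0.04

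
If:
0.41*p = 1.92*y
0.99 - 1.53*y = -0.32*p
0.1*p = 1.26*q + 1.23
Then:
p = 147.35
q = 10.72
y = 31.47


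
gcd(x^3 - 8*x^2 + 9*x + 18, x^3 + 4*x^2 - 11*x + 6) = 1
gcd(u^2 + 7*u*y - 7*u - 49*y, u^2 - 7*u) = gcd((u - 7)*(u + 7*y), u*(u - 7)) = u - 7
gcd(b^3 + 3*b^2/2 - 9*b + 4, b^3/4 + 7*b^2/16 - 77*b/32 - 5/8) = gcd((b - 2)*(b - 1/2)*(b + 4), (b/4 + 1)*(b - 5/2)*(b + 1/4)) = b + 4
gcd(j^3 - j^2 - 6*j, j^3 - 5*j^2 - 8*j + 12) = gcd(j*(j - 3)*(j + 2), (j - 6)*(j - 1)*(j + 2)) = j + 2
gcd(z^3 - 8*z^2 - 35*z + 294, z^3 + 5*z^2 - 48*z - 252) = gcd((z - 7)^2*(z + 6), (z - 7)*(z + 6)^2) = z^2 - z - 42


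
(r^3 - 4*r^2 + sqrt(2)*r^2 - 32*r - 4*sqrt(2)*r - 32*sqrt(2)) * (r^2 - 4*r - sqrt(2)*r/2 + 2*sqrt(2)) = r^5 - 8*r^4 + sqrt(2)*r^4/2 - 17*r^3 - 4*sqrt(2)*r^3 - 8*sqrt(2)*r^2 + 136*r^2 + 16*r + 64*sqrt(2)*r - 128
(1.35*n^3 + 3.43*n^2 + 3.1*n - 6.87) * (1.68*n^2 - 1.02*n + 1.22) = 2.268*n^5 + 4.3854*n^4 + 3.3564*n^3 - 10.519*n^2 + 10.7894*n - 8.3814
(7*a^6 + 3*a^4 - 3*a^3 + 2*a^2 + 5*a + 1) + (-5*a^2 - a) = 7*a^6 + 3*a^4 - 3*a^3 - 3*a^2 + 4*a + 1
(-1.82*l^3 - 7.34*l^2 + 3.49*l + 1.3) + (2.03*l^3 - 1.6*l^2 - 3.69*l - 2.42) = 0.21*l^3 - 8.94*l^2 - 0.2*l - 1.12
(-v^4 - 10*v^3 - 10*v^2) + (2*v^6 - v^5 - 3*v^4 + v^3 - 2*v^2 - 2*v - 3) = 2*v^6 - v^5 - 4*v^4 - 9*v^3 - 12*v^2 - 2*v - 3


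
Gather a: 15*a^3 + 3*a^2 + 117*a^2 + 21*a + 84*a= 15*a^3 + 120*a^2 + 105*a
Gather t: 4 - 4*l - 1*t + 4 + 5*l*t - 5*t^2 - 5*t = -4*l - 5*t^2 + t*(5*l - 6) + 8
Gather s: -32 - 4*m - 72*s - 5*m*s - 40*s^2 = -4*m - 40*s^2 + s*(-5*m - 72) - 32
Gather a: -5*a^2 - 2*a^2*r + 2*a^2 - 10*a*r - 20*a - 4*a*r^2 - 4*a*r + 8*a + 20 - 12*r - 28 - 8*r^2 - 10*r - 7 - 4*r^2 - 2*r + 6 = a^2*(-2*r - 3) + a*(-4*r^2 - 14*r - 12) - 12*r^2 - 24*r - 9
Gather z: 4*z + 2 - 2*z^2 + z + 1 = -2*z^2 + 5*z + 3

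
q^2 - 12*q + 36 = (q - 6)^2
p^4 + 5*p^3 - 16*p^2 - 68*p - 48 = (p - 4)*(p + 1)*(p + 2)*(p + 6)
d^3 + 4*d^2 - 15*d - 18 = (d - 3)*(d + 1)*(d + 6)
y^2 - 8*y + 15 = (y - 5)*(y - 3)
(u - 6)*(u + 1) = u^2 - 5*u - 6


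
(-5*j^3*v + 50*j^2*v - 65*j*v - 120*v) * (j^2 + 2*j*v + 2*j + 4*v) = -5*j^5*v - 10*j^4*v^2 + 40*j^4*v + 80*j^3*v^2 + 35*j^3*v + 70*j^2*v^2 - 250*j^2*v - 500*j*v^2 - 240*j*v - 480*v^2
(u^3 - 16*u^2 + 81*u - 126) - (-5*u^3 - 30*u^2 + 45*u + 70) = 6*u^3 + 14*u^2 + 36*u - 196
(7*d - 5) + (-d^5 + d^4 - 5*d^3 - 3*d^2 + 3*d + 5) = -d^5 + d^4 - 5*d^3 - 3*d^2 + 10*d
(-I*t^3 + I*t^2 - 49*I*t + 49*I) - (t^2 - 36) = -I*t^3 - t^2 + I*t^2 - 49*I*t + 36 + 49*I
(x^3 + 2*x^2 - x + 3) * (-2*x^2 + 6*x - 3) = -2*x^5 + 2*x^4 + 11*x^3 - 18*x^2 + 21*x - 9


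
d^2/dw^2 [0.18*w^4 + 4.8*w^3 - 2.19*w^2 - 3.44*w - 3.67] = 2.16*w^2 + 28.8*w - 4.38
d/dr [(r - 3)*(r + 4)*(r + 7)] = 3*r^2 + 16*r - 5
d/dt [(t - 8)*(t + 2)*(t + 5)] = 3*t^2 - 2*t - 46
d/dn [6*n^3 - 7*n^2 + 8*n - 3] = 18*n^2 - 14*n + 8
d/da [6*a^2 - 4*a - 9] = 12*a - 4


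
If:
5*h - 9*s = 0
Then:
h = 9*s/5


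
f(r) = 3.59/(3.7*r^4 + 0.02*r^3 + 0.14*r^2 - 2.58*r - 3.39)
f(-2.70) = 0.02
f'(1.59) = -0.75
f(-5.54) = 0.00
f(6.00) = 0.00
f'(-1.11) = 3.02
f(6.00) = 0.00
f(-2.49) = 0.02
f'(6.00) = -0.00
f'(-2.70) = 0.03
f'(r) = 3.59*(-14.8*r^3 - 0.06*r^2 - 0.28*r + 2.58)/(3.7*r^4 + 0.02*r^3 + 0.14*r^2 - 2.58*r - 3.39)^2 = (-53.132*r^3 - 0.2154*r^2 - 1.0052*r + 9.2622)/(3.7*r^4 + 0.02*r^3 + 0.14*r^2 - 2.58*r - 3.39)^2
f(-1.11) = 0.69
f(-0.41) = -1.63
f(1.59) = 0.22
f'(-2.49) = 0.04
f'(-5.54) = 0.00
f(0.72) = -0.86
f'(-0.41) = 2.73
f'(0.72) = -0.65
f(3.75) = 0.00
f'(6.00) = -0.00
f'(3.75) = -0.01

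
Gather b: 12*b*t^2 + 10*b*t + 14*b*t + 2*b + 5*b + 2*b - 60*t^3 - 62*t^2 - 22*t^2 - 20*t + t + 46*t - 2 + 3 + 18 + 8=b*(12*t^2 + 24*t + 9) - 60*t^3 - 84*t^2 + 27*t + 27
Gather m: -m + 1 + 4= 5 - m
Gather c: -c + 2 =2 - c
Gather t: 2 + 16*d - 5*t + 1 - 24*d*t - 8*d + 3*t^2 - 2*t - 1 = 8*d + 3*t^2 + t*(-24*d - 7) + 2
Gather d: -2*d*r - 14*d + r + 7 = d*(-2*r - 14) + r + 7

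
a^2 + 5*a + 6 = (a + 2)*(a + 3)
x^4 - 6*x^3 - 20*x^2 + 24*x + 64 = (x - 8)*(x - 2)*(x + 2)^2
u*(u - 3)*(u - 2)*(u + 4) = u^4 - u^3 - 14*u^2 + 24*u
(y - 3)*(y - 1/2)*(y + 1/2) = y^3 - 3*y^2 - y/4 + 3/4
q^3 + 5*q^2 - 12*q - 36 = (q - 3)*(q + 2)*(q + 6)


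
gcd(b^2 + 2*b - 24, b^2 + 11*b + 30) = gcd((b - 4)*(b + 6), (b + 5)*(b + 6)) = b + 6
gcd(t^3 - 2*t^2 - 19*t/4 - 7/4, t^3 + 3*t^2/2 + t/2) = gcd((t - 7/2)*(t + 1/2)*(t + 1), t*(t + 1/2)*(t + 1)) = t^2 + 3*t/2 + 1/2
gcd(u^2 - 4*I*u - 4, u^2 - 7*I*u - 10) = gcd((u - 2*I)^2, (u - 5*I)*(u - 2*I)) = u - 2*I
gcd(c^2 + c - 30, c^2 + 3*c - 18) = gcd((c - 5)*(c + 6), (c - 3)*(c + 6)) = c + 6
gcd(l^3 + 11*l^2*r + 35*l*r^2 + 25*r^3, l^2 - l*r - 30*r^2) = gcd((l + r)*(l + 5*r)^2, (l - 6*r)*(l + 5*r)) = l + 5*r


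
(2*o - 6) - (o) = o - 6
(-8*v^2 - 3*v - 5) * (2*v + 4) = -16*v^3 - 38*v^2 - 22*v - 20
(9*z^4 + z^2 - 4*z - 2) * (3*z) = 27*z^5 + 3*z^3 - 12*z^2 - 6*z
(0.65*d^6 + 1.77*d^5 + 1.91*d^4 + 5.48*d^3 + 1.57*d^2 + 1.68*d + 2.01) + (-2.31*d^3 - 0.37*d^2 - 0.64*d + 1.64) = 0.65*d^6 + 1.77*d^5 + 1.91*d^4 + 3.17*d^3 + 1.2*d^2 + 1.04*d + 3.65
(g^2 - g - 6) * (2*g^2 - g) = 2*g^4 - 3*g^3 - 11*g^2 + 6*g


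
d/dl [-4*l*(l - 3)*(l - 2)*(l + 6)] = -16*l^3 - 12*l^2 + 192*l - 144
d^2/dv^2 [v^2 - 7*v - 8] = 2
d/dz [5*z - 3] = 5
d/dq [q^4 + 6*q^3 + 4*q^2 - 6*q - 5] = 4*q^3 + 18*q^2 + 8*q - 6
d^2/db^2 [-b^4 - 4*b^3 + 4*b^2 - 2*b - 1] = -12*b^2 - 24*b + 8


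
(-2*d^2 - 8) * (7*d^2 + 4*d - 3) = -14*d^4 - 8*d^3 - 50*d^2 - 32*d + 24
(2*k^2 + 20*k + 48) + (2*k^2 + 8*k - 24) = 4*k^2 + 28*k + 24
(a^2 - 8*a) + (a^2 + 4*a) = 2*a^2 - 4*a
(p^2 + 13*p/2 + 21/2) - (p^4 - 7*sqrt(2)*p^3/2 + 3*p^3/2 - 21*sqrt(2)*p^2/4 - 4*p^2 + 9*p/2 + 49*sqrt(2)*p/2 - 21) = -p^4 - 3*p^3/2 + 7*sqrt(2)*p^3/2 + 5*p^2 + 21*sqrt(2)*p^2/4 - 49*sqrt(2)*p/2 + 2*p + 63/2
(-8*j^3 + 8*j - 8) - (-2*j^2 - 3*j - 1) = -8*j^3 + 2*j^2 + 11*j - 7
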